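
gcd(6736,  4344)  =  8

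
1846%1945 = 1846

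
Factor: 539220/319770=86/51   =  2^1*3^ ( - 1)*17^(  -  1)*43^1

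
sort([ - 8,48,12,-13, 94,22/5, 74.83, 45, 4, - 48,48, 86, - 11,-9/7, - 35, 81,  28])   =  [-48, - 35,-13, - 11,-8, - 9/7, 4 , 22/5,  12, 28 , 45,48,48, 74.83, 81,86, 94 ]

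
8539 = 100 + 8439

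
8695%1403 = 277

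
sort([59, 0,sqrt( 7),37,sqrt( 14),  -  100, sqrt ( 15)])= [  -  100,0, sqrt(7) , sqrt(14), sqrt( 15 ),37,59 ]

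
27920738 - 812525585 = -784604847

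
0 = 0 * 6209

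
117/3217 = 117/3217=0.04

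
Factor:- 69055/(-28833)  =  3^(-1 )*5^1*1373^(-1 )*1973^1=9865/4119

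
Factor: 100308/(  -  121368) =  - 2^( - 1)*389^( - 1 )*643^1 = -643/778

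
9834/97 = 101 + 37/97 = 101.38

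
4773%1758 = 1257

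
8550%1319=636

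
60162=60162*1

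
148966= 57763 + 91203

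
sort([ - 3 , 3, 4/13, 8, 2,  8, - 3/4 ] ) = [-3, - 3/4,4/13,2, 3,8, 8 ]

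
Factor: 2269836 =2^2*3^3*21017^1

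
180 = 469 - 289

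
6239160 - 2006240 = 4232920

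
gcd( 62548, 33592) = 76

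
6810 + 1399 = 8209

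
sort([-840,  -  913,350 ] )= [-913, - 840,350 ] 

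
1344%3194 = 1344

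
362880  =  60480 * 6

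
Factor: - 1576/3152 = -2^ (-1) = - 1/2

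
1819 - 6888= - 5069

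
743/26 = 743/26 = 28.58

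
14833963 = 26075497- 11241534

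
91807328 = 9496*9668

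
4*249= 996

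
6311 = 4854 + 1457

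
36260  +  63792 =100052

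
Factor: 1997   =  1997^1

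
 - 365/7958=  - 365/7958 = - 0.05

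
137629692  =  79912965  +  57716727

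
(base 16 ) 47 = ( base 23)32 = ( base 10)71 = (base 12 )5b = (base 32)27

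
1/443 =1/443 = 0.00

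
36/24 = 3/2 = 1.50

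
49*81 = 3969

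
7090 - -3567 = 10657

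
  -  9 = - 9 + 0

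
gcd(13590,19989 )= 9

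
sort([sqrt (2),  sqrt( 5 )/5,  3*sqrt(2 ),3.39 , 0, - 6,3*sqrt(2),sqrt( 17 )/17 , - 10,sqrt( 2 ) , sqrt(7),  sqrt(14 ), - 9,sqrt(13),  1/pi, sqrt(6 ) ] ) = [ - 10,-9, - 6,0, sqrt(17 ) /17,1/pi,sqrt(5 ) /5, sqrt(2),sqrt(2 ), sqrt(6 ), sqrt( 7 ),  3.39, sqrt (13 ), sqrt(14 ), 3*sqrt(2 ),3 * sqrt(2 )]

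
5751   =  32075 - 26324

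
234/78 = 3 =3.00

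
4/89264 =1/22316= 0.00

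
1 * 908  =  908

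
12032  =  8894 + 3138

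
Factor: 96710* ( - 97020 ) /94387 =  -  2^3 * 3^2*5^2 *7^2*11^1 * 19^1*37^( - 1)*509^1*2551^( - 1) =- 9382804200/94387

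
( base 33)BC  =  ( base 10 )375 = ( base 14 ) 1cb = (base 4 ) 11313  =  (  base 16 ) 177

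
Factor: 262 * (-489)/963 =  - 42706/321 = - 2^1*3^( - 1 )*107^( -1) * 131^1*163^1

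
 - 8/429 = - 1 + 421/429=-0.02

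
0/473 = 0 = 0.00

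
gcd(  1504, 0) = 1504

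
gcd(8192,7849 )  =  1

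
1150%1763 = 1150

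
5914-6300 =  - 386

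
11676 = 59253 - 47577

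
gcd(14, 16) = 2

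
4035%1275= 210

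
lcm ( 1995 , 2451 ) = 85785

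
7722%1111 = 1056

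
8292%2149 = 1845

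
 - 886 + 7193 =6307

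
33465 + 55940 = 89405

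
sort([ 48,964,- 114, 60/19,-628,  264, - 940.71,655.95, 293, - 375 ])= [-940.71,  -  628, - 375,-114 , 60/19,  48, 264,  293,655.95  ,  964]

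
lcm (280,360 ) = 2520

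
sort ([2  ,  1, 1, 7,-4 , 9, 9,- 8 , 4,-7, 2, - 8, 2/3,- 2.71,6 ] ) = [ - 8, - 8 , - 7, - 4,  -  2.71, 2/3,1, 1 , 2,2,4, 6,7,9, 9 ] 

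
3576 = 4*894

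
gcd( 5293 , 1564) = 1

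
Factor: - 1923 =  - 3^1*641^1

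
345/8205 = 23/547 = 0.04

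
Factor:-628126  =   - 2^1*314063^1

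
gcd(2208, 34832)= 16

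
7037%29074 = 7037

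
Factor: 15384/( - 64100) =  - 2^1*3^1*5^(  -  2) = - 6/25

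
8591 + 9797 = 18388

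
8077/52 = 8077/52  =  155.33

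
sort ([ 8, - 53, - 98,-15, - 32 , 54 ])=[ - 98, - 53, - 32, - 15,8,54]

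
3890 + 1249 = 5139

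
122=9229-9107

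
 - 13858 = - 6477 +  - 7381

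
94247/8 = 11780  +  7/8 =11780.88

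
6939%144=27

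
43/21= 43/21=2.05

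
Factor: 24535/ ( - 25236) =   -  2^( -2)*3^( - 2 )*5^1 *7^1  =  - 35/36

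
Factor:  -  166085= -5^1 * 59^1*563^1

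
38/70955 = 38/70955 = 0.00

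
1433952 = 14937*96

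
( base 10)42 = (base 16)2a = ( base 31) 1B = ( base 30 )1c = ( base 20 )22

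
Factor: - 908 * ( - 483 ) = 438564 =2^2*3^1*7^1*23^1*227^1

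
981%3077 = 981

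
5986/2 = 2993  =  2993.00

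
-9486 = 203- 9689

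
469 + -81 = 388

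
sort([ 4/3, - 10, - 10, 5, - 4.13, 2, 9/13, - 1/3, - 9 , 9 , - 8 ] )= [ - 10, - 10, - 9, - 8, - 4.13, - 1/3,9/13, 4/3, 2,5, 9]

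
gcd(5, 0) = 5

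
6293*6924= 43572732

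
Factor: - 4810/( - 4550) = 5^( - 1)*7^( - 1)*37^1  =  37/35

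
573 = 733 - 160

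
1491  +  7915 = 9406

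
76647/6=12774 + 1/2 = 12774.50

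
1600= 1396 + 204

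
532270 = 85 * 6262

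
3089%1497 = 95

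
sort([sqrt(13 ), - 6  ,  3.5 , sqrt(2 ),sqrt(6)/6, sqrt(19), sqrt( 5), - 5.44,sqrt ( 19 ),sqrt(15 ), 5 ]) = [ - 6, - 5.44 , sqrt( 6) /6, sqrt(2),sqrt( 5 ),3.5,sqrt( 13), sqrt(15 ),sqrt(19),sqrt( 19), 5] 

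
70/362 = 35/181= 0.19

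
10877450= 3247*3350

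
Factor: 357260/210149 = 2^2*5^1*31^( - 1 )*6779^( - 1)*17863^1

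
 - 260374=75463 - 335837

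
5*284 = 1420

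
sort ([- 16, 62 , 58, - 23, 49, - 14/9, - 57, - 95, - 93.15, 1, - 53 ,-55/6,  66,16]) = [  -  95, - 93.15, - 57, - 53, - 23, - 16,  -  55/6, - 14/9, 1,16 , 49, 58,  62, 66 ]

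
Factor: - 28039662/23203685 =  -2^1 *3^3 * 5^( - 1 ) * 7^2*10597^1 * 4640737^( - 1) 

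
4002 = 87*46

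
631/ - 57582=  - 631/57582 = -  0.01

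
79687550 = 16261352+63426198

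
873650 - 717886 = 155764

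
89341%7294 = 1813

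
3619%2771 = 848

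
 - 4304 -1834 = -6138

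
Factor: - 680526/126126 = - 7^ (-1 )*13^( - 1 )*491^1 =- 491/91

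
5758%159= 34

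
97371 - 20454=76917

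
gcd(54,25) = 1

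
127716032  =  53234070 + 74481962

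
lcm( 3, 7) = 21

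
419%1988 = 419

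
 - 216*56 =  - 12096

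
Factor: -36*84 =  - 2^4* 3^3*7^1 =- 3024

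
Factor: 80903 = 17^1*4759^1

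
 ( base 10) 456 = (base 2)111001000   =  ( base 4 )13020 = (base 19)150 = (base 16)1C8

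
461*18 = 8298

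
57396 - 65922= - 8526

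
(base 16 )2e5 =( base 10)741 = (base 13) 450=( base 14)3AD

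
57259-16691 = 40568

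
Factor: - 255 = - 3^1*5^1 * 17^1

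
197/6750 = 197/6750 = 0.03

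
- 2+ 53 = 51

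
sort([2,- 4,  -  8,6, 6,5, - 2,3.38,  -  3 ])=[- 8,-4,-3,  -  2,  2,3.38,  5,6,6 ]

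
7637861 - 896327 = 6741534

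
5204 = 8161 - 2957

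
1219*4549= 5545231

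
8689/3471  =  8689/3471 = 2.50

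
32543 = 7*4649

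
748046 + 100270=848316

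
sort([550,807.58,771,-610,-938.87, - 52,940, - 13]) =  [-938.87  ,  -  610, - 52, - 13,550,771, 807.58, 940 ]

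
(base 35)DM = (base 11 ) 3A4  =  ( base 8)735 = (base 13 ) 2a9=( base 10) 477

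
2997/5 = 2997/5 = 599.40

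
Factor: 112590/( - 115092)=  - 45/46= - 2^( - 1)*3^2*5^1 * 23^ (-1)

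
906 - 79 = 827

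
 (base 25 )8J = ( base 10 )219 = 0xdb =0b11011011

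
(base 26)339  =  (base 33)1v3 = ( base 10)2115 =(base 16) 843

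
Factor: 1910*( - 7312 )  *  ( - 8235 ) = 115009351200 = 2^5 * 3^3*5^2*61^1 *191^1*457^1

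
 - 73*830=  -  60590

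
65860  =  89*740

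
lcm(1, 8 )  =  8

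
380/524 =95/131 = 0.73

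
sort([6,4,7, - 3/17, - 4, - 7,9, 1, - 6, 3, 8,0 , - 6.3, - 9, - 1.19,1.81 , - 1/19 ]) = [ - 9, - 7, - 6.3, - 6, - 4,  -  1.19, - 3/17,-1/19,0, 1, 1.81,3, 4,6,7,8, 9]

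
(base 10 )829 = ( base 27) 13J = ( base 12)591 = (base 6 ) 3501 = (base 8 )1475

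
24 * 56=1344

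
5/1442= 5/1442 = 0.00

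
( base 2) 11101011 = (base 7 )454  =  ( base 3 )22201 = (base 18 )D1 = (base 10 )235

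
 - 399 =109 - 508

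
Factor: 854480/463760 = 971/527= 17^( - 1)*31^ ( - 1 )*971^1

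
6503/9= 6503/9 = 722.56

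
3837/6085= 3837/6085=0.63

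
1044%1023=21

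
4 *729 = 2916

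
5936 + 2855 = 8791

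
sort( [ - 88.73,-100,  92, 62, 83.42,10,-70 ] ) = [ - 100, - 88.73, - 70,10, 62, 83.42 , 92 ] 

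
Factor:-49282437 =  - 3^1*1493^1*11003^1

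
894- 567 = 327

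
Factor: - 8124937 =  - 47^1*172871^1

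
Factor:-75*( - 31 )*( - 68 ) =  -2^2*3^1*5^2 * 17^1*31^1 = -158100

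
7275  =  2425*3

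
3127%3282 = 3127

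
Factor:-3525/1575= - 47/21 = -3^ ( - 1) * 7^(  -  1)*47^1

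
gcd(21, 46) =1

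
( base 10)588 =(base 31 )IU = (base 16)24C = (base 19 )1BI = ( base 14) 300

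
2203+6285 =8488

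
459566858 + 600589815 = 1060156673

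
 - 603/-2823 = 201/941= 0.21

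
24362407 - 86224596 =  - 61862189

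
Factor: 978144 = 2^5*3^1*23^1*443^1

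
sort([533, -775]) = [-775,533 ] 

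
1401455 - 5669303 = - 4267848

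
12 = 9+3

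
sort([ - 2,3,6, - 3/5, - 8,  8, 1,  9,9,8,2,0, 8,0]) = [ - 8, - 2, - 3/5, 0, 0, 1, 2, 3,6,8,8,8, 9,9]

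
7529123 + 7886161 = 15415284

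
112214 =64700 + 47514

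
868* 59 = 51212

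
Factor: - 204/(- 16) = 51/4 = 2^( - 2) * 3^1*17^1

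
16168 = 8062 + 8106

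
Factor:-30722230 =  - 2^1*5^1*7^1*11^1*17^1*2347^1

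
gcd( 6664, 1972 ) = 68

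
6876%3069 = 738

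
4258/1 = 4258 = 4258.00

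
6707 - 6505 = 202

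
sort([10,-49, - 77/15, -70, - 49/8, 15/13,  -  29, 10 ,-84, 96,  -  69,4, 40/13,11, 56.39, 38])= [ - 84, - 70, - 69  , - 49,- 29,  -  49/8, - 77/15 , 15/13 , 40/13, 4, 10, 10, 11, 38, 56.39, 96]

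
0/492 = 0 = 0.00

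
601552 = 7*85936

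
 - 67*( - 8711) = 583637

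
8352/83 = 100 + 52/83 = 100.63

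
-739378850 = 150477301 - 889856151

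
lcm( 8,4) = 8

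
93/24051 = 31/8017 = 0.00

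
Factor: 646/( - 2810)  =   - 5^(  -  1 )*17^1*19^1*281^( -1) = - 323/1405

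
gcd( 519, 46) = 1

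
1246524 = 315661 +930863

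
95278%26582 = 15532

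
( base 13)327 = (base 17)1ed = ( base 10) 540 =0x21C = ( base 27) K0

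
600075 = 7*85725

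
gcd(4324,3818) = 46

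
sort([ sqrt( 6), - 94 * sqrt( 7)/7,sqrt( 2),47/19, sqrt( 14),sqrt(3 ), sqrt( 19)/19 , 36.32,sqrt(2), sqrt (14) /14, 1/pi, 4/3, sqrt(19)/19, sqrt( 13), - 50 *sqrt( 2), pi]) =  [ - 50*sqrt( 2), - 94 * sqrt( 7 ) /7, sqrt (19)/19, sqrt( 19 ) /19, sqrt( 14 ) /14, 1/pi, 4/3, sqrt( 2), sqrt(2) , sqrt (3 ),sqrt( 6 ), 47/19,pi, sqrt( 13), sqrt( 14),36.32]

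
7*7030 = 49210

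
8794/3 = 8794/3 = 2931.33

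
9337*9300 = 86834100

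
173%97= 76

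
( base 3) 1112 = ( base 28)1D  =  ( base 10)41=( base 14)2D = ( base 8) 51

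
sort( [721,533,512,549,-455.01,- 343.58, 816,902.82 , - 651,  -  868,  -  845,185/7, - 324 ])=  [-868 ,-845,-651 ,-455.01, - 343.58, - 324, 185/7,512, 533,  549,721,816,902.82 ] 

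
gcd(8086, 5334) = 2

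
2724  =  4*681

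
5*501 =2505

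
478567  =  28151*17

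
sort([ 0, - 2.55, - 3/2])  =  [ - 2.55, - 3/2, 0] 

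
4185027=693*6039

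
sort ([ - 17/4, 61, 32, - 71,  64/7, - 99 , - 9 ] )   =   [ - 99,-71,-9, - 17/4,64/7,  32,61]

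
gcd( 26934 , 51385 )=1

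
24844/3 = 8281+1/3 = 8281.33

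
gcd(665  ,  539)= 7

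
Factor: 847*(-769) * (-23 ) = 7^1*11^2 * 23^1 * 769^1 =14980889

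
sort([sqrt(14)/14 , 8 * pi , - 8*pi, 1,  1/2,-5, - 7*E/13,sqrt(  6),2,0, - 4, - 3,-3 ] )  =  [ - 8*pi,-5,  -  4, - 3,-3, - 7*E/13,0,sqrt(14) /14,  1/2,1,2,sqrt ( 6 ),8*pi ] 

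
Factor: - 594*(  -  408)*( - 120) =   -  2^7*3^5*5^1*11^1*17^1 = -  29082240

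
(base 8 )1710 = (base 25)1di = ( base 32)U8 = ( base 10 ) 968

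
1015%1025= 1015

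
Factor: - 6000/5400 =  - 10/9 = - 2^1*3^( - 2 )*5^1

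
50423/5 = 50423/5 = 10084.60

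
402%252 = 150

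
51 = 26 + 25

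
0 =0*6641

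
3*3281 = 9843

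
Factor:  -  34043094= -2^1*3^2*1891283^1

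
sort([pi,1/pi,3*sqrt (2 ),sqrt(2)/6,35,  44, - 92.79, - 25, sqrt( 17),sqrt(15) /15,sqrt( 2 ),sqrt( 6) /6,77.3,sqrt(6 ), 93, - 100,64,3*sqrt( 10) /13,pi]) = [  -  100,  -  92.79,-25,sqrt( 2)/6,  sqrt( 15)/15, 1/pi,sqrt( 6)/6, 3 * sqrt( 10 ) /13, sqrt( 2),sqrt( 6 ), pi , pi,sqrt( 17), 3*sqrt(2)  ,  35,44, 64,77.3,93 ]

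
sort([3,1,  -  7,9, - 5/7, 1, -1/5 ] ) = [ - 7,-5/7,- 1/5, 1  ,  1,3,9 ]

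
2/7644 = 1/3822 = 0.00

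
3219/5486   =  3219/5486 =0.59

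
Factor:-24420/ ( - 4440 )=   11/2 =2^( - 1) * 11^1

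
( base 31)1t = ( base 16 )3c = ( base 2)111100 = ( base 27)26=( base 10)60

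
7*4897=34279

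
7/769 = 7/769 = 0.01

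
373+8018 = 8391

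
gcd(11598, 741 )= 3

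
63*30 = 1890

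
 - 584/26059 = -1+25475/26059 = -0.02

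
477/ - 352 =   -  2 + 227/352= - 1.36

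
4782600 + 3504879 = 8287479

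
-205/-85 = 41/17 = 2.41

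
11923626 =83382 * 143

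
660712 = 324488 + 336224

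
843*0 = 0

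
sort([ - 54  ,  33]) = [ - 54,33] 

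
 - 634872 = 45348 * ( - 14)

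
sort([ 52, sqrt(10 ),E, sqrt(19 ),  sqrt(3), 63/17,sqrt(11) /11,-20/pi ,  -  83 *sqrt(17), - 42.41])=[ - 83*sqrt(17), - 42.41, - 20/pi,sqrt(11) /11,sqrt( 3 ),  E,sqrt(10 ),63/17, sqrt(19 ), 52] 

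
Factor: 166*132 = 2^3 * 3^1*11^1*83^1 = 21912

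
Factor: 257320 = 2^3*5^1*7^1*919^1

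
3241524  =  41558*78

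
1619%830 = 789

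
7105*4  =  28420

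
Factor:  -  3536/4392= -442/549 = -2^1*3^( - 2 )*13^1* 17^1*61^(-1) 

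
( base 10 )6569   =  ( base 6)50225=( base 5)202234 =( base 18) 124H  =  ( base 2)1100110101001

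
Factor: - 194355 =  - 3^2*5^1 *7^1*617^1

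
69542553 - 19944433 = 49598120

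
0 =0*5732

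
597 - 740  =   - 143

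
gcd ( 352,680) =8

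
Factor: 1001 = 7^1*11^1*13^1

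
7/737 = 7/737=0.01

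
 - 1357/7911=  - 1357/7911 =- 0.17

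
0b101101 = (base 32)1d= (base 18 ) 29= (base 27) 1I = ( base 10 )45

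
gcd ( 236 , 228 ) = 4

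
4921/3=4921/3 = 1640.33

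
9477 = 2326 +7151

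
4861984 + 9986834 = 14848818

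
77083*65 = 5010395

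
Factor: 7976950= 2^1*5^2*159539^1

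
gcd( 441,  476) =7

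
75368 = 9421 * 8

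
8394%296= 106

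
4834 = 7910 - 3076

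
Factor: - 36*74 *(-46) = 2^4*3^2*23^1*37^1 = 122544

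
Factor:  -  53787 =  - 3^1*17929^1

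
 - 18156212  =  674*( - 26938) 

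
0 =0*9042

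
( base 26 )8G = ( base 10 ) 224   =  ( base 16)E0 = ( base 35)6E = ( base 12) 168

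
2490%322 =236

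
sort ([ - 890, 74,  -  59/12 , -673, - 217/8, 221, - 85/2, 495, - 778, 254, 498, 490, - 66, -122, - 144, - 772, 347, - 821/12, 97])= [ - 890, - 778,-772, - 673, - 144, - 122, - 821/12, - 66, - 85/2,-217/8, - 59/12, 74, 97, 221,  254, 347, 490,  495,  498]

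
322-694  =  -372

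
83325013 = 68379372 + 14945641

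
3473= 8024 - 4551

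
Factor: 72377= 157^1*461^1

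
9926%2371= 442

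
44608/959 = 44608/959 = 46.52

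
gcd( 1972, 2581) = 29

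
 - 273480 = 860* ( - 318 ) 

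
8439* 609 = 5139351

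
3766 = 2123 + 1643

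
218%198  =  20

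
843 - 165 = 678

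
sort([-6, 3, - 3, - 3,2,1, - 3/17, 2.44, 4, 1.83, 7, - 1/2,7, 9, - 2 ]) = [ - 6, - 3,-3, -2 , - 1/2, - 3/17,1,1.83, 2 , 2.44,3, 4, 7, 7,9]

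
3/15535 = 3/15535= 0.00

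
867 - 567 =300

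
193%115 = 78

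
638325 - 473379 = 164946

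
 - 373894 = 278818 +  - 652712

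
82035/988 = 83 + 31/988 =83.03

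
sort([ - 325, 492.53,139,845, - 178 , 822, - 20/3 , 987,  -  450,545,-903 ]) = [ - 903,-450 ,-325 ,  -  178, - 20/3, 139,492.53, 545,822, 845, 987]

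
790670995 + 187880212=978551207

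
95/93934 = 95/93934 = 0.00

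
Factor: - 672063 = -3^1 *7^1 * 32003^1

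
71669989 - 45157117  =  26512872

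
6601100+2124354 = 8725454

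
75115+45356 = 120471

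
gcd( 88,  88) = 88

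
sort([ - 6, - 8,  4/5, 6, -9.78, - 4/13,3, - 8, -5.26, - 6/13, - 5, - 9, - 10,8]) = [ - 10, - 9.78 , - 9, - 8, - 8, - 6, - 5.26, - 5, - 6/13, - 4/13, 4/5,3,  6,8 ]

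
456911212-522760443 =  - 65849231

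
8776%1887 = 1228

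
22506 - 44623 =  - 22117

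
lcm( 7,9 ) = 63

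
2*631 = 1262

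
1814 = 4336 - 2522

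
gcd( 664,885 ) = 1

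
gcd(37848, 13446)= 498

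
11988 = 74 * 162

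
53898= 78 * 691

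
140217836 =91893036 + 48324800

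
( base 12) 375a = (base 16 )1876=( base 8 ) 14166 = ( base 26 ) 96m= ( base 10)6262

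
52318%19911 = 12496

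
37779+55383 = 93162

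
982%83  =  69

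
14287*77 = 1100099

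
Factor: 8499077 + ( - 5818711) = 2680366 = 2^1*13^1*103091^1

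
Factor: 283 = 283^1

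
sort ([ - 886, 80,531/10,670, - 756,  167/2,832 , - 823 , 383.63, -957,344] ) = [-957,-886, -823, - 756, 531/10, 80, 167/2,344,383.63,  670,832 ]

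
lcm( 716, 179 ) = 716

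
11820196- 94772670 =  - 82952474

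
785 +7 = 792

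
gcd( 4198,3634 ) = 2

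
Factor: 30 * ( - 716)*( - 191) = 2^3*3^1 * 5^1*179^1 * 191^1=4102680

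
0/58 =0=0.00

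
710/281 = 710/281 = 2.53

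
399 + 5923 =6322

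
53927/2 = 26963  +  1/2 = 26963.50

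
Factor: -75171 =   -  3^1*25057^1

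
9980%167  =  127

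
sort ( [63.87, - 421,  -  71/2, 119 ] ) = [ - 421, - 71/2,63.87 , 119 ] 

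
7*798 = 5586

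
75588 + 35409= 110997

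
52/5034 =26/2517=0.01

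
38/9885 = 38/9885 = 0.00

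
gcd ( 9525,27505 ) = 5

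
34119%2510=1489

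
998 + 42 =1040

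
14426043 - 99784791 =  - 85358748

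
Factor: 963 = 3^2*107^1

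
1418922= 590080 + 828842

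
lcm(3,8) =24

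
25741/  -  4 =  - 25741/4 = -6435.25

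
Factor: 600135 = 3^1*5^1*40009^1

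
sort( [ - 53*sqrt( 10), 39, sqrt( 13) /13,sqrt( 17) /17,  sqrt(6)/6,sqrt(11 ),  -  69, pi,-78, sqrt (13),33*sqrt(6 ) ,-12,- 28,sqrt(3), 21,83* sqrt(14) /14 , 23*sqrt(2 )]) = [-53 * sqrt( 10),-78,-69, - 28, - 12, sqrt(17 )/17,sqrt( 13 ) /13, sqrt ( 6 )/6,  sqrt( 3), pi,sqrt(11),sqrt( 13 ),21,83*sqrt(14) /14,  23*sqrt(2) , 39,  33*sqrt(6)] 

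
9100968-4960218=4140750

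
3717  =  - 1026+4743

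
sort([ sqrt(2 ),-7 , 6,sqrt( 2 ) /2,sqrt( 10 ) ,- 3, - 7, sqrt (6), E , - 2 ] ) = [ - 7,-7, -3, - 2,sqrt( 2 ) /2,  sqrt( 2),sqrt( 6 ) , E,  sqrt( 10 ),6]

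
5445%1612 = 609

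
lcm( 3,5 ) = 15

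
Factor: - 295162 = -2^1*7^1 * 29^1*727^1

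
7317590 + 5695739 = 13013329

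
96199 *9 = 865791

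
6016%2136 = 1744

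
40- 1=39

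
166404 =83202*2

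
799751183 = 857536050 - 57784867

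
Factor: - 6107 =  - 31^1*197^1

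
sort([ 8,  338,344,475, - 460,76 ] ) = [ - 460 , 8,76, 338, 344,475 ] 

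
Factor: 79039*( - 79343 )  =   - 6271191377 = - 11^1*7213^1*79039^1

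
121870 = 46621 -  - 75249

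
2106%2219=2106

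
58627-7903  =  50724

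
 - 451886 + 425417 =  -  26469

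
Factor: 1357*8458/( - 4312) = -5738753/2156 = - 2^( - 2)*7^( - 2)*11^ ( - 1)*23^1*59^1*4229^1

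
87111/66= 1319 + 19/22 = 1319.86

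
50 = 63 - 13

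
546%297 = 249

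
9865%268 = 217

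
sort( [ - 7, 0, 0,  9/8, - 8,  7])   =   [ - 8, - 7,0,0,9/8,7]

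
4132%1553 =1026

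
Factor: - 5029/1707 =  - 3^( - 1 )*47^1*107^1*569^( - 1 )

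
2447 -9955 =-7508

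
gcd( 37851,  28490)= 407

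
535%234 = 67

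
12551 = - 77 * (  -  163)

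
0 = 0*1965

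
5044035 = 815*6189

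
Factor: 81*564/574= 2^1*3^5*7^( - 1)*41^(-1)*47^1=22842/287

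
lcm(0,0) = 0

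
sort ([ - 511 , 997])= [ - 511, 997 ] 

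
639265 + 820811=1460076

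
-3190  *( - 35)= 111650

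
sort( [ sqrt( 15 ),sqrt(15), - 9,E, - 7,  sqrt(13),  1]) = [-9, - 7,  1,E, sqrt(13), sqrt(15),sqrt ( 15)]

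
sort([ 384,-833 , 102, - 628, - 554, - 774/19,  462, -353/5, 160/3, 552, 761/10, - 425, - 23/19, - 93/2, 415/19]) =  [-833,-628,-554, - 425, - 353/5 , - 93/2, - 774/19, - 23/19 , 415/19, 160/3, 761/10, 102 , 384,462 , 552]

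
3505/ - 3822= -1+317/3822=-0.92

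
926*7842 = 7261692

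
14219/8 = 1777 + 3/8= 1777.38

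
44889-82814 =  - 37925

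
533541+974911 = 1508452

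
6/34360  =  3/17180 = 0.00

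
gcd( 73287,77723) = 1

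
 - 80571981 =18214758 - 98786739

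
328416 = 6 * 54736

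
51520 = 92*560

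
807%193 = 35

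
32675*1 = 32675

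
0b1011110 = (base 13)73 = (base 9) 114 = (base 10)94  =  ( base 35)2O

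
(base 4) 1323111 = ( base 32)7ml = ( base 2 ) 1111011010101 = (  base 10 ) 7893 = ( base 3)101211100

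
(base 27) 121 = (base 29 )r1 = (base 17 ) 2c2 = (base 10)784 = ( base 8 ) 1420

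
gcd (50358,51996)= 42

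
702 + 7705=8407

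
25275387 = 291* 86857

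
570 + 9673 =10243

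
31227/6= 10409/2 = 5204.50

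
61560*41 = 2523960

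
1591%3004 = 1591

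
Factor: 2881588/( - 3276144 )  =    -  720397/819036  =  - 2^( - 2)*3^ (  -  2)*22751^(-1)*720397^1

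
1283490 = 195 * 6582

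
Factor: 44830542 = 2^1*3^1*23^1*163^1*1993^1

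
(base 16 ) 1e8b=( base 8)17213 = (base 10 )7819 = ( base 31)847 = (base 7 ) 31540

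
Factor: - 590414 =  - 2^1*11^1*47^1*571^1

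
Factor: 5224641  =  3^1*1741547^1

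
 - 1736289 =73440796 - 75177085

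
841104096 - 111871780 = 729232316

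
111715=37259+74456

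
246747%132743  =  114004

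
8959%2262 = 2173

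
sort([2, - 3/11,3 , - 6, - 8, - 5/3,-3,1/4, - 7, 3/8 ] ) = [ - 8, - 7, - 6, - 3,-5/3,  -  3/11,  1/4,3/8,2,3]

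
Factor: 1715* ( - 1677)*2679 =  - 7704951345 = - 3^2 * 5^1 *7^3*13^1*19^1 * 43^1 * 47^1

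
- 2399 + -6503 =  -8902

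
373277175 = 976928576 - 603651401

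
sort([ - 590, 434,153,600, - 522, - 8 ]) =[ - 590, - 522, - 8, 153,434,600 ]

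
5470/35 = 156 + 2/7 = 156.29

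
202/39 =202/39 = 5.18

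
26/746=13/373 = 0.03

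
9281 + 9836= 19117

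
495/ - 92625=  -  1 + 6142/6175 = - 0.01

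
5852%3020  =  2832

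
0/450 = 0 = 0.00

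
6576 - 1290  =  5286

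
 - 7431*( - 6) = 44586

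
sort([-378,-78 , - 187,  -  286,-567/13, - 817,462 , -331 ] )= [  -  817,-378, - 331, - 286,-187,-78 , - 567/13, 462]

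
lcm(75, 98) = 7350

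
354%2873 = 354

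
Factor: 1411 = 17^1*83^1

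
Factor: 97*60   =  2^2*3^1*5^1*97^1= 5820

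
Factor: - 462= - 2^1*3^1*7^1*11^1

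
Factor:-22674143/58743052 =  - 2^(  -  2)*29^1*781867^1*14685763^ ( - 1 ) 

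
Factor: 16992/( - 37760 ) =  - 2^( - 2)*3^2*5^( - 1) = - 9/20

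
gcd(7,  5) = 1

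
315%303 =12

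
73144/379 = 73144/379 = 192.99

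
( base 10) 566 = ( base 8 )1066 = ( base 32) hm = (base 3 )202222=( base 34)GM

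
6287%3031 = 225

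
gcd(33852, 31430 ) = 14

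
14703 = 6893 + 7810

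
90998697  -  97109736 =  - 6111039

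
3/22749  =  1/7583 = 0.00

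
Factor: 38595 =3^1 * 5^1*31^1*83^1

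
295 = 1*295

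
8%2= 0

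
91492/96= 953 + 1/24 = 953.04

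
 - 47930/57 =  - 47930/57 = - 840.88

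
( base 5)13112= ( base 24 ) 1j0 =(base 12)720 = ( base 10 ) 1032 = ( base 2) 10000001000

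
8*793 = 6344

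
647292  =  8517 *76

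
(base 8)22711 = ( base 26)e81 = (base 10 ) 9673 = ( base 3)111021021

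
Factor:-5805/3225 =-9/5= - 3^2*5^( - 1)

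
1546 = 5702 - 4156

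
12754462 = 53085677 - 40331215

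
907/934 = 907/934 = 0.97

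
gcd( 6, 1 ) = 1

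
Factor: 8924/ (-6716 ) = - 73^ ( - 1)*97^1 = - 97/73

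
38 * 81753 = 3106614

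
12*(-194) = - 2328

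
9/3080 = 9/3080 = 0.00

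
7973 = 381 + 7592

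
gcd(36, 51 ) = 3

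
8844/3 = 2948  =  2948.00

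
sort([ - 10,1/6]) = [ - 10,1/6 ]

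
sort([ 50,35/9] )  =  [ 35/9, 50]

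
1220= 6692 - 5472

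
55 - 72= - 17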